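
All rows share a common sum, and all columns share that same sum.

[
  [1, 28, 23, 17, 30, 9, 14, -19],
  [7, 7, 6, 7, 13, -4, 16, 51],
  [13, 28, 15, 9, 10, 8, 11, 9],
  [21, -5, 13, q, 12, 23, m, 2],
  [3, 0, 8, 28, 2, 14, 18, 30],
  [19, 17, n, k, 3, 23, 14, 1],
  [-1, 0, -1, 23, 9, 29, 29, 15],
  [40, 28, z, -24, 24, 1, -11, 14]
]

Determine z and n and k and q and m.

Rows 1 and 2 both sum to 103, so that's the common total.
Row 8 has 40 + 28 − 24 + 24 + 1 − 11 + 14 = 72; the blank must be 103 − 72 = 31.
Column 7 has 14 + 16 + 11 + 18 + 14 + 29 − 11 = 91; the blank must be 103 − 91 = 12.
Row 4 has 21 − 5 + 13 + 12 + 23 + 12 + 2 = 78; the blank must be 103 − 78 = 25.
Column 4 has 17 + 7 + 9 + 25 + 28 + 23 − 24 = 85; the blank must be 103 − 85 = 18.
Row 6 has 19 + 17 + 18 + 3 + 23 + 14 + 1 = 95; the blank must be 103 − 95 = 8.

z = 31, n = 8, k = 18, q = 25, m = 12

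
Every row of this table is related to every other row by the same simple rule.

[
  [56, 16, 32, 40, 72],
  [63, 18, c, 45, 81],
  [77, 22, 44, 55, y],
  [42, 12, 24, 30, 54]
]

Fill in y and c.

Each row is a constant multiple of every other row — this is a multiplication table with the headers hidden.
Row 3 is 77/56 = 11/8 times row 1, so its entry in column 5 is 72 × 11/8 = 99.
Row 2 is 63/56 = 9/8 times row 1, so its entry in column 3 is 32 × 9/8 = 36.

y = 99, c = 36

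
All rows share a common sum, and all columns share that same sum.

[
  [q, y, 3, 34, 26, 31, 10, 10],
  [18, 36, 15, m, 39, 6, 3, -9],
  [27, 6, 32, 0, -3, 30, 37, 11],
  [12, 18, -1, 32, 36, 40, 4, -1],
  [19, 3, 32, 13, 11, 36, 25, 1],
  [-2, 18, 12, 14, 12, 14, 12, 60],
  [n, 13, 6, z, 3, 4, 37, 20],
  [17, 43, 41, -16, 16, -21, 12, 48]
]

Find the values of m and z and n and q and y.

m = 32, z = 31, n = 26, q = 23, y = 3

Rows 3 and 4 both sum to 140, so that's the common total.
Column 2 has 36 + 6 + 18 + 3 + 18 + 13 + 43 = 137; the blank must be 140 − 137 = 3.
Row 1 has 3 + 3 + 34 + 26 + 31 + 10 + 10 = 117; the blank must be 140 − 117 = 23.
Column 1 has 23 + 18 + 27 + 12 + 19 − 2 + 17 = 114; the blank must be 140 − 114 = 26.
Row 7 has 26 + 13 + 6 + 3 + 4 + 37 + 20 = 109; the blank must be 140 − 109 = 31.
Row 2 has 18 + 36 + 15 + 39 + 6 + 3 − 9 = 108; the blank must be 140 − 108 = 32.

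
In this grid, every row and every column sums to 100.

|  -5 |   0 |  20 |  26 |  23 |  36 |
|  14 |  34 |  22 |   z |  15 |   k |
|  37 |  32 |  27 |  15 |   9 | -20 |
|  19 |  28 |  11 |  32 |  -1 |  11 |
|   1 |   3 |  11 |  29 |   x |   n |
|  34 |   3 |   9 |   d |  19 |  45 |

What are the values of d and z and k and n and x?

Column 5: 23 + 15 + 9 − 1 + 19 = 65, so its missing entry is 100 − 65 = 35.
Row 5: 1 + 3 + 11 + 29 + 35 = 79, so its missing entry is 100 − 79 = 21.
Column 6: 36 − 20 + 11 + 21 + 45 = 93, so its missing entry is 100 − 93 = 7.
Row 6: 34 + 3 + 9 + 19 + 45 = 110, so its missing entry is 100 − 110 = -10.
Row 2: 14 + 34 + 22 + 15 + 7 = 92, so its missing entry is 100 − 92 = 8.

d = -10, z = 8, k = 7, n = 21, x = 35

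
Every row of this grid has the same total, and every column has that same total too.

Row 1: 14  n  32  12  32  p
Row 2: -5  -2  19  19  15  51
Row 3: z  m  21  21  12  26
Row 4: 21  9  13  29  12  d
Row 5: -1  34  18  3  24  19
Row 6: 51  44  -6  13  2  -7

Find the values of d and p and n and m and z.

Rows 2 and 5 both sum to 97, so that's the common total.
Column 1: 14 − 5 + 21 − 1 + 51 = 80, so its missing entry is 97 − 80 = 17.
Row 3: 17 + 21 + 21 + 12 + 26 = 97, so its missing entry is 97 − 97 = 0.
Column 2: -2 + 0 + 9 + 34 + 44 = 85, so its missing entry is 97 − 85 = 12.
Row 1: 14 + 12 + 32 + 12 + 32 = 102, so its missing entry is 97 − 102 = -5.
Row 4: 21 + 9 + 13 + 29 + 12 = 84, so its missing entry is 97 − 84 = 13.

d = 13, p = -5, n = 12, m = 0, z = 17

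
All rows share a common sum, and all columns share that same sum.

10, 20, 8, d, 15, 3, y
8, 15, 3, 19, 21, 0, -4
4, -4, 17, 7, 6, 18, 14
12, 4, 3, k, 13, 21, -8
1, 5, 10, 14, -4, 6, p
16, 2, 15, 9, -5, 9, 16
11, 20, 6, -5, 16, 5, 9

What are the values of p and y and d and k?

Rows 2 and 3 both sum to 62, so that's the common total.
Row 5 has 1 + 5 + 10 + 14 − 4 + 6 = 32; the blank must be 62 − 32 = 30.
Row 4 has 12 + 4 + 3 + 13 + 21 − 8 = 45; the blank must be 62 − 45 = 17.
Column 4 has 19 + 7 + 17 + 14 + 9 − 5 = 61; the blank must be 62 − 61 = 1.
Row 1 has 10 + 20 + 8 + 1 + 15 + 3 = 57; the blank must be 62 − 57 = 5.

p = 30, y = 5, d = 1, k = 17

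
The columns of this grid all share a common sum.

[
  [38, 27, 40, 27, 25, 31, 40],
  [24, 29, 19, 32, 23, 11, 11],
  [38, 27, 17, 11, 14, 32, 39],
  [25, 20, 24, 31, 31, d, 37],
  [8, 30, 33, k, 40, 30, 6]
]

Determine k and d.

Column 2 sums to 133 and so does column 3; that's the common total.
In column 4 the known cells total 101, leaving 133 − 101 = 32.
In column 6 the known cells total 104, leaving 133 − 104 = 29.

k = 32, d = 29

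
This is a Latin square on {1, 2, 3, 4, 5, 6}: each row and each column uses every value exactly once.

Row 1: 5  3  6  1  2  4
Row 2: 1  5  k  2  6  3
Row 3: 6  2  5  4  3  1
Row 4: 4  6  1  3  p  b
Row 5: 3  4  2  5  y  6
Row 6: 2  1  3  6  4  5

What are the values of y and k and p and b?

y = 1, k = 4, p = 5, b = 2

For row 5, column 5: row 5 already has {2, 3, 4, 5, 6}; that leaves 1.
Cell (2,3): row 2 already has {1, 2, 3, 5, 6} → 4.
At (row 4, col 5): column 5 already has {1, 2, 3, 4, 6}, so the value is 5.
Cell (4,6): row 4 already has {1, 3, 4, 5, 6} → 2.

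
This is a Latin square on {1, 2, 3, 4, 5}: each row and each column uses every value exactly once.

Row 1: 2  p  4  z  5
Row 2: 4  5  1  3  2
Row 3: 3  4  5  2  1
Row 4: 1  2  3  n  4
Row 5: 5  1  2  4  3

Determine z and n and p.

Cell (1,2): column 2 already has {1, 2, 4, 5} → 3.
For row 1, column 4: row 1 already has {2, 3, 4, 5}; that leaves 1.
Cell (4,4): row 4 already has {1, 2, 3, 4} → 5.

z = 1, n = 5, p = 3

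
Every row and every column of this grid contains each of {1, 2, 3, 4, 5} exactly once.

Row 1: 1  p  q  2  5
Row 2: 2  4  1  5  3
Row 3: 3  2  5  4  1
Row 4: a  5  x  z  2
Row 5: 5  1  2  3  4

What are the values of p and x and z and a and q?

For row 1, column 2: column 2 already has {1, 2, 4, 5}; that leaves 3.
Cell (4,1): column 1 already has {1, 2, 3, 5} → 4.
For row 1, column 3: row 1 already has {1, 2, 3, 5}; that leaves 4.
Cell (4,4): column 4 already has {2, 3, 4, 5} → 1.
For row 4, column 3: row 4 already has {1, 2, 4, 5}; that leaves 3.

p = 3, x = 3, z = 1, a = 4, q = 4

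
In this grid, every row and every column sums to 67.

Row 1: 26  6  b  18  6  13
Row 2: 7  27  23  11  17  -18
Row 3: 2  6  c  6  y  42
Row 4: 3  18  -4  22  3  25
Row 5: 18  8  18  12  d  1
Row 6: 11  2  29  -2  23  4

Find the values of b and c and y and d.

Row 5: 18 + 8 + 18 + 12 + 1 = 57, so its missing entry is 67 − 57 = 10.
Row 1: 26 + 6 + 18 + 6 + 13 = 69, so its missing entry is 67 − 69 = -2.
Column 5: 6 + 17 + 3 + 10 + 23 = 59, so its missing entry is 67 − 59 = 8.
Row 3: 2 + 6 + 6 + 8 + 42 = 64, so its missing entry is 67 − 64 = 3.

b = -2, c = 3, y = 8, d = 10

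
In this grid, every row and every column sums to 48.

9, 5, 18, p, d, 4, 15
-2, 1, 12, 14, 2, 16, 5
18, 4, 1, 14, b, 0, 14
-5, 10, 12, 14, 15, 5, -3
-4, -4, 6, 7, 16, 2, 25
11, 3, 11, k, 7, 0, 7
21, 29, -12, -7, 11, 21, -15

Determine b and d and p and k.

The known cells in row 6 total 39, leaving 48 − 39 = 9 for the blank.
The known cells in row 3 total 51, leaving 48 − 51 = -3 for the blank.
The known cells in column 4 total 51, leaving 48 − 51 = -3 for the blank.
The known cells in row 1 total 48, leaving 48 − 48 = 0 for the blank.

b = -3, d = 0, p = -3, k = 9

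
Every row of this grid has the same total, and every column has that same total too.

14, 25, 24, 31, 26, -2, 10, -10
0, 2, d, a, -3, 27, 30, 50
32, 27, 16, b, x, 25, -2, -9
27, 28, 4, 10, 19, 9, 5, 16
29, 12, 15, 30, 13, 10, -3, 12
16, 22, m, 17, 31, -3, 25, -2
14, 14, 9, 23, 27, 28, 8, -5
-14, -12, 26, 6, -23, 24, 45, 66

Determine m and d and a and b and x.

Rows 1 and 4 both sum to 118, so that's the common total.
The known cells in column 5 total 90, leaving 118 − 90 = 28 for the blank.
The known cells in row 3 total 117, leaving 118 − 117 = 1 for the blank.
The known cells in column 4 total 118, leaving 118 − 118 = 0 for the blank.
The known cells in row 2 total 106, leaving 118 − 106 = 12 for the blank.
The known cells in row 6 total 106, leaving 118 − 106 = 12 for the blank.

m = 12, d = 12, a = 0, b = 1, x = 28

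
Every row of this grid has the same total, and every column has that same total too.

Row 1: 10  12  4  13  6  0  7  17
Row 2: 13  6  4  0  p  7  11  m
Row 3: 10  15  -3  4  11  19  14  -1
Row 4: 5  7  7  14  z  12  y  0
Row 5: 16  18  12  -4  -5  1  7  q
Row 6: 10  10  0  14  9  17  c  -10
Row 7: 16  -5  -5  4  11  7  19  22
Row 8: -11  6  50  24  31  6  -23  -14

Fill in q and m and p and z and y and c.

Rows 1 and 3 both sum to 69, so that's the common total.
Row 6: 10 + 10 + 0 + 14 + 9 + 17 − 10 = 50, so its missing entry is 69 − 50 = 19.
Column 7: 7 + 11 + 14 + 7 + 19 + 19 − 23 = 54, so its missing entry is 69 − 54 = 15.
Row 4: 5 + 7 + 7 + 14 + 12 + 15 + 0 = 60, so its missing entry is 69 − 60 = 9.
Column 5: 6 + 11 + 9 − 5 + 9 + 11 + 31 = 72, so its missing entry is 69 − 72 = -3.
Row 2: 13 + 6 + 4 + 0 − 3 + 7 + 11 = 38, so its missing entry is 69 − 38 = 31.
Row 5: 16 + 18 + 12 − 4 − 5 + 1 + 7 = 45, so its missing entry is 69 − 45 = 24.

q = 24, m = 31, p = -3, z = 9, y = 15, c = 19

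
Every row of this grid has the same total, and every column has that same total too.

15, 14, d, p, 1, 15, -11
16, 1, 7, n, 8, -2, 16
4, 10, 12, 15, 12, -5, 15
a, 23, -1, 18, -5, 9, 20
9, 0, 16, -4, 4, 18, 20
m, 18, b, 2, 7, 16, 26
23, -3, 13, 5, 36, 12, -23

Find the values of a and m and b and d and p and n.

Rows 3 and 5 both sum to 63, so that's the common total.
Row 4 has 23 − 1 + 18 − 5 + 9 + 20 = 64; the blank must be 63 − 64 = -1.
Column 1 has 15 + 16 + 4 − 1 + 9 + 23 = 66; the blank must be 63 − 66 = -3.
Row 2 has 16 + 1 + 7 + 8 − 2 + 16 = 46; the blank must be 63 − 46 = 17.
Column 4 has 17 + 15 + 18 − 4 + 2 + 5 = 53; the blank must be 63 − 53 = 10.
Row 1 has 15 + 14 + 10 + 1 + 15 − 11 = 44; the blank must be 63 − 44 = 19.
Row 6 has -3 + 18 + 2 + 7 + 16 + 26 = 66; the blank must be 63 − 66 = -3.

a = -1, m = -3, b = -3, d = 19, p = 10, n = 17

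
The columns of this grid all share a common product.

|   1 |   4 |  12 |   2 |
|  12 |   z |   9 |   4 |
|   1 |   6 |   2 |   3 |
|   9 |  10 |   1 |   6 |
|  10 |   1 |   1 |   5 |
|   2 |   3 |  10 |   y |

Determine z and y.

Columns 1 and 3 each multiply to 2160, so every column has product 2160.
Column 2: 4×6×10×1×3 = 720, so the missing entry is 2160 ÷ 720 = 3.
Column 4: 2×4×3×6×5 = 720, so the missing entry is 2160 ÷ 720 = 3.

z = 3, y = 3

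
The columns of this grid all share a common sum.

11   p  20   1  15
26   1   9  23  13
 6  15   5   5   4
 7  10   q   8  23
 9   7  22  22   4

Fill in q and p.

Columns 1 and 4 both add up to 59, so every column sums to 59.
Column 3: 20 + 9 + 5 + 22 = 56, so the missing entry is 59 − 56 = 3.
Column 2: 1 + 15 + 10 + 7 = 33, so the missing entry is 59 − 33 = 26.

q = 3, p = 26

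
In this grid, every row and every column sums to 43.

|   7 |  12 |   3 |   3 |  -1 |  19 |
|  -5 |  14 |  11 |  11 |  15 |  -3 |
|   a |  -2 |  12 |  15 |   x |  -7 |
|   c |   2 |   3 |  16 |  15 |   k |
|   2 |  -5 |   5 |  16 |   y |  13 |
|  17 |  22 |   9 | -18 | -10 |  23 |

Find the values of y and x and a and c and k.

Row 5: 2 − 5 + 5 + 16 + 13 = 31, so its missing entry is 43 − 31 = 12.
Column 5: -1 + 15 + 15 + 12 − 10 = 31, so its missing entry is 43 − 31 = 12.
Row 3: -2 + 12 + 15 + 12 − 7 = 30, so its missing entry is 43 − 30 = 13.
Column 1: 7 − 5 + 13 + 2 + 17 = 34, so its missing entry is 43 − 34 = 9.
Row 4: 9 + 2 + 3 + 16 + 15 = 45, so its missing entry is 43 − 45 = -2.

y = 12, x = 12, a = 13, c = 9, k = -2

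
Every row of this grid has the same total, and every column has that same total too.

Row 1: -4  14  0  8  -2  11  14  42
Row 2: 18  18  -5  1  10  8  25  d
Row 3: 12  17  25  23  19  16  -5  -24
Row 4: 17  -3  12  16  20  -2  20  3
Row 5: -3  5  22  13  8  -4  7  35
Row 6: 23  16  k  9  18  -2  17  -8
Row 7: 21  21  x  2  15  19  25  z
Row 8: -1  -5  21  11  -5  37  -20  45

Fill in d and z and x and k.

Rows 1 and 3 both sum to 83, so that's the common total.
The known cells in row 2 total 75, leaving 83 − 75 = 8 for the blank.
The known cells in column 8 total 101, leaving 83 − 101 = -18 for the blank.
The known cells in row 7 total 85, leaving 83 − 85 = -2 for the blank.
The known cells in row 6 total 73, leaving 83 − 73 = 10 for the blank.

d = 8, z = -18, x = -2, k = 10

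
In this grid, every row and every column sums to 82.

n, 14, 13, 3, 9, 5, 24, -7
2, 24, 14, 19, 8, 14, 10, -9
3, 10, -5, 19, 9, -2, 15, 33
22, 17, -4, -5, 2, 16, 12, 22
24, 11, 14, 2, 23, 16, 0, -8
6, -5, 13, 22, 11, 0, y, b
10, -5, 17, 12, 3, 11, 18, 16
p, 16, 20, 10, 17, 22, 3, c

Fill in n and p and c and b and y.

Row 1: 14 + 13 + 3 + 9 + 5 + 24 − 7 = 61, so its missing entry is 82 − 61 = 21.
Column 1: 21 + 2 + 3 + 22 + 24 + 6 + 10 = 88, so its missing entry is 82 − 88 = -6.
Row 8: -6 + 16 + 20 + 10 + 17 + 22 + 3 = 82, so its missing entry is 82 − 82 = 0.
Column 8: -7 − 9 + 33 + 22 − 8 + 16 + 0 = 47, so its missing entry is 82 − 47 = 35.
Row 6: 6 − 5 + 13 + 22 + 11 + 0 + 35 = 82, so its missing entry is 82 − 82 = 0.

n = 21, p = -6, c = 0, b = 35, y = 0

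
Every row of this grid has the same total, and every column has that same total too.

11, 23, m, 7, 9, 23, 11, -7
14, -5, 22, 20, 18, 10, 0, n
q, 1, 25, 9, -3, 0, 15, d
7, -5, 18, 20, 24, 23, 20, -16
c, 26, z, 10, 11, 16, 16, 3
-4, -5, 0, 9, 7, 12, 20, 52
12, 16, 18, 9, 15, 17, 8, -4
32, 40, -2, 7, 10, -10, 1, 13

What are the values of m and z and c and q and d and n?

Rows 4 and 6 both sum to 91, so that's the common total.
Row 1 has 11 + 23 + 7 + 9 + 23 + 11 − 7 = 77; the blank must be 91 − 77 = 14.
Column 3 has 14 + 22 + 25 + 18 + 0 + 18 − 2 = 95; the blank must be 91 − 95 = -4.
Row 5 has 26 − 4 + 10 + 11 + 16 + 16 + 3 = 78; the blank must be 91 − 78 = 13.
Column 1 has 11 + 14 + 7 + 13 − 4 + 12 + 32 = 85; the blank must be 91 − 85 = 6.
Row 3 has 6 + 1 + 25 + 9 − 3 + 0 + 15 = 53; the blank must be 91 − 53 = 38.
Row 2 has 14 − 5 + 22 + 20 + 18 + 10 + 0 = 79; the blank must be 91 − 79 = 12.

m = 14, z = -4, c = 13, q = 6, d = 38, n = 12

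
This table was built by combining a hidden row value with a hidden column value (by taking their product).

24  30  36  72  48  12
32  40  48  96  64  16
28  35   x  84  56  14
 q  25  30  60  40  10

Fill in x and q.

x = 42, q = 20

Each row is a constant multiple of every other row — this is a multiplication table with the headers hidden.
Row 3 is 35/30 = 7/6 times row 1, so its entry in column 3 is 36 × 7/6 = 42.
Row 4 is 25/30 = 5/6 times row 1, so its entry in column 1 is 24 × 5/6 = 20.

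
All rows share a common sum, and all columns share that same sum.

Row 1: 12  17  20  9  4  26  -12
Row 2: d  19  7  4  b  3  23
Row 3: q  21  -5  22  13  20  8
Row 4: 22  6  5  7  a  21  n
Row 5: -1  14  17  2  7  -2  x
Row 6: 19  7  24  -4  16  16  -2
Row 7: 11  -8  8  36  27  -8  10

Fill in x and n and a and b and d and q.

x = 39, n = 10, a = 5, b = 4, d = 16, q = -3

Rows 1 and 6 both sum to 76, so that's the common total.
The known cells in row 5 total 37, leaving 76 − 37 = 39 for the blank.
The known cells in row 3 total 79, leaving 76 − 79 = -3 for the blank.
The known cells in column 7 total 66, leaving 76 − 66 = 10 for the blank.
The known cells in row 4 total 71, leaving 76 − 71 = 5 for the blank.
The known cells in column 5 total 72, leaving 76 − 72 = 4 for the blank.
The known cells in row 2 total 60, leaving 76 − 60 = 16 for the blank.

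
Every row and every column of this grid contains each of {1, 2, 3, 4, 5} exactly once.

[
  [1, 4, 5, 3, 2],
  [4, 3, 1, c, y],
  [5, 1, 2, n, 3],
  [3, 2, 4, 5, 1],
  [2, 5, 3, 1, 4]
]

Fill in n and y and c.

n = 4, y = 5, c = 2

At (row 3, col 4): row 3 already has {1, 2, 3, 5}, so the value is 4.
For row 2, column 4: column 4 already has {1, 3, 4, 5}; that leaves 2.
For row 2, column 5: row 2 already has {1, 2, 3, 4}; that leaves 5.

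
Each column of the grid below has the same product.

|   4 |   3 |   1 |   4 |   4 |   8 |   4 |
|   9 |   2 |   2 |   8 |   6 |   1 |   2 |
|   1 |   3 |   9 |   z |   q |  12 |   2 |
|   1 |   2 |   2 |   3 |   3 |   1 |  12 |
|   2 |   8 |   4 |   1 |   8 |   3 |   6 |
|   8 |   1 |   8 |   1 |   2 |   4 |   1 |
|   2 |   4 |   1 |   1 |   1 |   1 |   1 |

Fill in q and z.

Columns 1 and 3 each multiply to 1152, so every column has product 1152.
Column 5: 4×6×3×8×2×1 = 1152, so the missing entry is 1152 ÷ 1152 = 1.
Column 4: 4×8×3×1×1×1 = 96, so the missing entry is 1152 ÷ 96 = 12.

q = 1, z = 12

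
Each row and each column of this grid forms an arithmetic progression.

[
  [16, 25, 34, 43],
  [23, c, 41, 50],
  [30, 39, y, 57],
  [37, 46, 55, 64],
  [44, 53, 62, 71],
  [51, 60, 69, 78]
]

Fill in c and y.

c = 32, y = 48

Along each row the entries change by 9 per step; down each column they change by 7.
Row 2: from 23 at column 1, stepping by 9 to column 2 gives 32.
Row 3: from 30 at column 1, stepping by 9 to column 3 gives 48.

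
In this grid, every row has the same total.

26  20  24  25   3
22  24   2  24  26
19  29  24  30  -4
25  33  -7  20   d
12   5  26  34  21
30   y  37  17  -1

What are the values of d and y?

The complete rows each total 98.
Row 4 is missing 98 − 71 = 27 (since 25 + 33 − 7 + 20 = 71).
Row 6 is missing 98 − 83 = 15 (since 30 + 37 + 17 − 1 = 83).

d = 27, y = 15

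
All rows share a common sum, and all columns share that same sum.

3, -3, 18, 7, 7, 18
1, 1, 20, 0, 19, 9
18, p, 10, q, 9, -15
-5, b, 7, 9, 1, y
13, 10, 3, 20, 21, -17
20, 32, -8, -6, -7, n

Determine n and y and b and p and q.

Rows 1 and 2 both sum to 50, so that's the common total.
The known cells in row 6 total 31, leaving 50 − 31 = 19 for the blank.
The known cells in column 4 total 30, leaving 50 − 30 = 20 for the blank.
The known cells in row 3 total 42, leaving 50 − 42 = 8 for the blank.
The known cells in column 2 total 48, leaving 50 − 48 = 2 for the blank.
The known cells in row 4 total 14, leaving 50 − 14 = 36 for the blank.

n = 19, y = 36, b = 2, p = 8, q = 20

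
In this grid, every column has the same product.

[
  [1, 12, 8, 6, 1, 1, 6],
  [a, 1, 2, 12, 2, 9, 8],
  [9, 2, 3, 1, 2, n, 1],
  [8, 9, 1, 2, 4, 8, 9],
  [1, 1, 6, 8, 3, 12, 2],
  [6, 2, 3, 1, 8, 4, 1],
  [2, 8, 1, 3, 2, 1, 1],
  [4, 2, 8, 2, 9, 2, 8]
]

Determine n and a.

Columns 3 and 4 each multiply to 6912, so every column has product 6912.
Column 6: 1×9×8×12×4×1×2 = 6912, so the missing entry is 6912 ÷ 6912 = 1.
Column 1: 1×9×8×1×6×2×4 = 3456, so the missing entry is 6912 ÷ 3456 = 2.

n = 1, a = 2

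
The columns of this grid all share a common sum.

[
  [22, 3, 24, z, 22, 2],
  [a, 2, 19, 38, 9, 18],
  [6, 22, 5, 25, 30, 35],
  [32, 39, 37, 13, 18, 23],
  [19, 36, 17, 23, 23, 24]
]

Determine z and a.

z = 3, a = 23

Columns 3 and 5 both add up to 102, so every column sums to 102.
Column 4: 38 + 25 + 13 + 23 = 99, so the missing entry is 102 − 99 = 3.
Column 1: 22 + 6 + 32 + 19 = 79, so the missing entry is 102 − 79 = 23.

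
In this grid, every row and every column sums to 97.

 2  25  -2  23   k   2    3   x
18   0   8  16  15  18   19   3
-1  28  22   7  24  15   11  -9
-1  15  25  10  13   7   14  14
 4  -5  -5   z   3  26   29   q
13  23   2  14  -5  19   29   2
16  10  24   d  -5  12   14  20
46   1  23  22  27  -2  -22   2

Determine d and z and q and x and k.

d = 6, z = -1, q = 46, x = 19, k = 25

Column 5 has 15 + 24 + 13 + 3 − 5 − 5 + 27 = 72; the blank must be 97 − 72 = 25.
Row 1 has 2 + 25 − 2 + 23 + 25 + 2 + 3 = 78; the blank must be 97 − 78 = 19.
Row 7 has 16 + 10 + 24 − 5 + 12 + 14 + 20 = 91; the blank must be 97 − 91 = 6.
Column 4 has 23 + 16 + 7 + 10 + 14 + 6 + 22 = 98; the blank must be 97 − 98 = -1.
Row 5 has 4 − 5 − 5 − 1 + 3 + 26 + 29 = 51; the blank must be 97 − 51 = 46.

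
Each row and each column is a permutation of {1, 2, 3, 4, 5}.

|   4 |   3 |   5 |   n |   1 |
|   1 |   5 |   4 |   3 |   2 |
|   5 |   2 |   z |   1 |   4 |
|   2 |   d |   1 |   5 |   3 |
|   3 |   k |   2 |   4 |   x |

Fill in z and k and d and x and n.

For row 5, column 5: column 5 already has {1, 2, 3, 4}; that leaves 5.
Cell (4,2): row 4 already has {1, 2, 3, 5} → 4.
Cell (1,4): row 1 already has {1, 3, 4, 5} → 2.
At (row 3, col 3): row 3 already has {1, 2, 4, 5}, so the value is 3.
Cell (5,2): row 5 already has {2, 3, 4, 5} → 1.

z = 3, k = 1, d = 4, x = 5, n = 2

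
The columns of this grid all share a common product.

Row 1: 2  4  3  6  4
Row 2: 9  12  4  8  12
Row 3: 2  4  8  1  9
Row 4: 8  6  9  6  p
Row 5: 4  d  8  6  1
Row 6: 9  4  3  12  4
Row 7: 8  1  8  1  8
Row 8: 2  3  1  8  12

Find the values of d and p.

d = 12, p = 1

Columns 1 and 4 each multiply to 165888, so every column has product 165888.
Column 2: 4×12×4×6×4×1×3 = 13824, so the missing entry is 165888 ÷ 13824 = 12.
Column 5: 4×12×9×1×4×8×12 = 165888, so the missing entry is 165888 ÷ 165888 = 1.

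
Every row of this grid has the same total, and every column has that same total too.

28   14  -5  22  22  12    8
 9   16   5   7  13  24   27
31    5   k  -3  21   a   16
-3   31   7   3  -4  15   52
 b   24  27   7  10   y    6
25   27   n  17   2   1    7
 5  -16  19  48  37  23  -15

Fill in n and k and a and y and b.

n = 22, k = 26, a = 5, y = 21, b = 6

Rows 1 and 2 both sum to 101, so that's the common total.
Column 1 has 28 + 9 + 31 − 3 + 25 + 5 = 95; the blank must be 101 − 95 = 6.
Row 5 has 6 + 24 + 27 + 7 + 10 + 6 = 80; the blank must be 101 − 80 = 21.
Column 6 has 12 + 24 + 15 + 21 + 1 + 23 = 96; the blank must be 101 − 96 = 5.
Row 3 has 31 + 5 − 3 + 21 + 5 + 16 = 75; the blank must be 101 − 75 = 26.
Row 6 has 25 + 27 + 17 + 2 + 1 + 7 = 79; the blank must be 101 − 79 = 22.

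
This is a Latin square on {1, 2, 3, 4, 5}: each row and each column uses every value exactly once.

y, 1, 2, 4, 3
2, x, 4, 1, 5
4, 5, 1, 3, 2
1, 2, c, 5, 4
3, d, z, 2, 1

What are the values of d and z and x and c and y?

d = 4, z = 5, x = 3, c = 3, y = 5

At (row 1, col 1): row 1 already has {1, 2, 3, 4}, so the value is 5.
At (row 2, col 2): row 2 already has {1, 2, 4, 5}, so the value is 3.
For row 4, column 3: row 4 already has {1, 2, 4, 5}; that leaves 3.
For row 5, column 3: column 3 already has {1, 2, 3, 4}; that leaves 5.
At (row 5, col 2): row 5 already has {1, 2, 3, 5}, so the value is 4.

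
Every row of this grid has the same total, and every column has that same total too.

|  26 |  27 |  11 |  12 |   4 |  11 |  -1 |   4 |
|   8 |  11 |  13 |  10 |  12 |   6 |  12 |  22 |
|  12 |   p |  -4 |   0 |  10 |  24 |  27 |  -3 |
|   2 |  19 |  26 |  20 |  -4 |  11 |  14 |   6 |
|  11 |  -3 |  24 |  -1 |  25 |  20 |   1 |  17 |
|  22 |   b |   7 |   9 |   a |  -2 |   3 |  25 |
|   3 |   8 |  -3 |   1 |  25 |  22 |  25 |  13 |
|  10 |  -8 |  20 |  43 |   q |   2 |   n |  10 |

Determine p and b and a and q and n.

p = 28, b = 12, a = 18, q = 4, n = 13

Rows 1 and 2 both sum to 94, so that's the common total.
Row 3 has 12 − 4 + 0 + 10 + 24 + 27 − 3 = 66; the blank must be 94 − 66 = 28.
Column 2 has 27 + 11 + 28 + 19 − 3 + 8 − 8 = 82; the blank must be 94 − 82 = 12.
Row 6 has 22 + 12 + 7 + 9 − 2 + 3 + 25 = 76; the blank must be 94 − 76 = 18.
Column 5 has 4 + 12 + 10 − 4 + 25 + 18 + 25 = 90; the blank must be 94 − 90 = 4.
Row 8 has 10 − 8 + 20 + 43 + 4 + 2 + 10 = 81; the blank must be 94 − 81 = 13.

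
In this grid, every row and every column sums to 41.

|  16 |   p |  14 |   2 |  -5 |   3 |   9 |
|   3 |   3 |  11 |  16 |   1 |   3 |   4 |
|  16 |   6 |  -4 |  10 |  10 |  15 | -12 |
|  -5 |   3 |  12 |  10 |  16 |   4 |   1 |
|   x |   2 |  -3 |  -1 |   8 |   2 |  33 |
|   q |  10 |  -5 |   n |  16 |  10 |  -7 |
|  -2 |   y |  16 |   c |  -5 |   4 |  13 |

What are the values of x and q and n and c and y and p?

The known cells in row 1 total 39, leaving 41 − 39 = 2 for the blank.
The known cells in row 5 total 41, leaving 41 − 41 = 0 for the blank.
The known cells in column 2 total 26, leaving 41 − 26 = 15 for the blank.
The known cells in column 1 total 28, leaving 41 − 28 = 13 for the blank.
The known cells in row 6 total 37, leaving 41 − 37 = 4 for the blank.
The known cells in row 7 total 41, leaving 41 − 41 = 0 for the blank.

x = 0, q = 13, n = 4, c = 0, y = 15, p = 2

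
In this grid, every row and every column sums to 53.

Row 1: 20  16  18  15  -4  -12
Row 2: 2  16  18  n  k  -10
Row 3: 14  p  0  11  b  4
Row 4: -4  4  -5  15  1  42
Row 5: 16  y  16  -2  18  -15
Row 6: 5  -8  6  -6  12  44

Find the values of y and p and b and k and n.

y = 20, p = 5, b = 19, k = 7, n = 20

Row 5: 16 + 16 − 2 + 18 − 15 = 33, so its missing entry is 53 − 33 = 20.
Column 2: 16 + 16 + 4 + 20 − 8 = 48, so its missing entry is 53 − 48 = 5.
Row 3: 14 + 5 + 0 + 11 + 4 = 34, so its missing entry is 53 − 34 = 19.
Column 5: -4 + 19 + 1 + 18 + 12 = 46, so its missing entry is 53 − 46 = 7.
Row 2: 2 + 16 + 18 + 7 − 10 = 33, so its missing entry is 53 − 33 = 20.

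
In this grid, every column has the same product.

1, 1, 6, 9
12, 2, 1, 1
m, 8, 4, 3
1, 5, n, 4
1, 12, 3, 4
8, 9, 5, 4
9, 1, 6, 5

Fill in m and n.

Columns 2 and 4 each multiply to 8640, so every column has product 8640.
Column 1: 1×12×1×1×8×9 = 864, so the missing entry is 8640 ÷ 864 = 10.
Column 3: 6×1×4×3×5×6 = 2160, so the missing entry is 8640 ÷ 2160 = 4.

m = 10, n = 4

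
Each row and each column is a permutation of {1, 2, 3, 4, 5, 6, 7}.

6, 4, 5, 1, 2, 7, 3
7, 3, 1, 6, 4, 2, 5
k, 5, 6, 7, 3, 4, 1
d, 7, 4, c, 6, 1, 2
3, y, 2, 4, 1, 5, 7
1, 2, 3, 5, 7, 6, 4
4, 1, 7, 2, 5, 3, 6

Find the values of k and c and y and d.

k = 2, c = 3, y = 6, d = 5

For row 3, column 1: row 3 already has {1, 3, 4, 5, 6, 7}; that leaves 2.
At (row 4, col 4): column 4 already has {1, 2, 4, 5, 6, 7}, so the value is 3.
At (row 5, col 2): row 5 already has {1, 2, 3, 4, 5, 7}, so the value is 6.
For row 4, column 1: row 4 already has {1, 2, 3, 4, 6, 7}; that leaves 5.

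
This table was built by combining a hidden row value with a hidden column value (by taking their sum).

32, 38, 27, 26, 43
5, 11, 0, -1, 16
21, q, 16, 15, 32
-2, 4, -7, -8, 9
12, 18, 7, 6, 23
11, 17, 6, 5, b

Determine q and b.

The difference between any two rows is the same in every column — this is an addition table with the headers hidden.
Row 3 minus row 1 is 15 − 26 = -11, so its entry in column 2 is 38 + (-11) = 27.
Row 6 minus row 1 is 5 − 26 = -21, so its entry in column 5 is 43 + (-21) = 22.

q = 27, b = 22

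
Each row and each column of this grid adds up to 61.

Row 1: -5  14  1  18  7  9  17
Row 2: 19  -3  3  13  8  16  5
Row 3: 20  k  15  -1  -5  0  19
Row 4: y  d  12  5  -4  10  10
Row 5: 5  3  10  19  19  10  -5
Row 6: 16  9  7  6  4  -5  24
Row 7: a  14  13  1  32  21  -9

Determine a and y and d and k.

a = -11, y = 17, d = 11, k = 13

The known cells in row 3 total 48, leaving 61 − 48 = 13 for the blank.
The known cells in column 2 total 50, leaving 61 − 50 = 11 for the blank.
The known cells in row 4 total 44, leaving 61 − 44 = 17 for the blank.
The known cells in row 7 total 72, leaving 61 − 72 = -11 for the blank.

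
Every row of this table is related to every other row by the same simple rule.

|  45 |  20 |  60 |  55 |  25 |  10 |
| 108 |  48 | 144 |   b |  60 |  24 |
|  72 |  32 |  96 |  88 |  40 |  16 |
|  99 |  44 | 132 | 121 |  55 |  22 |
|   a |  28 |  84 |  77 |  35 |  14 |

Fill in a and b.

a = 63, b = 132

Each row is a constant multiple of every other row — this is a multiplication table with the headers hidden.
Row 5 is 28/20 = 7/5 times row 1, so its entry in column 1 is 45 × 7/5 = 63.
Row 2 is 48/20 = 12/5 times row 1, so its entry in column 4 is 55 × 12/5 = 132.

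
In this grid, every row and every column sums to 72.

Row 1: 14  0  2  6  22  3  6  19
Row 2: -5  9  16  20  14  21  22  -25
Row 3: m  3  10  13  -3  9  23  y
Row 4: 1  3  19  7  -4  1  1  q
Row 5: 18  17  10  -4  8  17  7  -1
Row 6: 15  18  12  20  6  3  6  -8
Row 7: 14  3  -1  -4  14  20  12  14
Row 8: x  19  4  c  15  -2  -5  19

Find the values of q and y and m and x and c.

q = 44, y = 10, m = 7, x = 8, c = 14

Row 4 has 1 + 3 + 19 + 7 − 4 + 1 + 1 = 28; the blank must be 72 − 28 = 44.
Column 8 has 19 − 25 + 44 − 1 − 8 + 14 + 19 = 62; the blank must be 72 − 62 = 10.
Row 3 has 3 + 10 + 13 − 3 + 9 + 23 + 10 = 65; the blank must be 72 − 65 = 7.
Column 1 has 14 − 5 + 7 + 1 + 18 + 15 + 14 = 64; the blank must be 72 − 64 = 8.
Row 8 has 8 + 19 + 4 + 15 − 2 − 5 + 19 = 58; the blank must be 72 − 58 = 14.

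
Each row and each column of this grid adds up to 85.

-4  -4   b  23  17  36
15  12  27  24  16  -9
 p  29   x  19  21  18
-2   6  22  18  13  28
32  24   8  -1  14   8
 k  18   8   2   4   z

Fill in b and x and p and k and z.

The known cells in column 6 total 81, leaving 85 − 81 = 4 for the blank.
The known cells in row 1 total 68, leaving 85 − 68 = 17 for the blank.
The known cells in row 6 total 36, leaving 85 − 36 = 49 for the blank.
The known cells in column 1 total 90, leaving 85 − 90 = -5 for the blank.
The known cells in row 3 total 82, leaving 85 − 82 = 3 for the blank.

b = 17, x = 3, p = -5, k = 49, z = 4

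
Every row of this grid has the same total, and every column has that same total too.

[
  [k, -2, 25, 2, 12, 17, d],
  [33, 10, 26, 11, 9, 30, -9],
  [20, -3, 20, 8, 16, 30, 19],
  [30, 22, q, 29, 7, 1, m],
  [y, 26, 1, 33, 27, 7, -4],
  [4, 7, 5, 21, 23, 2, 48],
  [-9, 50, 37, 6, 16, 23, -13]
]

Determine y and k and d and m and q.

Rows 2 and 3 both sum to 110, so that's the common total.
Row 5: 26 + 1 + 33 + 27 + 7 − 4 = 90, so its missing entry is 110 − 90 = 20.
Column 1: 33 + 20 + 30 + 20 + 4 − 9 = 98, so its missing entry is 110 − 98 = 12.
Row 1: 12 − 2 + 25 + 2 + 12 + 17 = 66, so its missing entry is 110 − 66 = 44.
Column 7: 44 − 9 + 19 − 4 + 48 − 13 = 85, so its missing entry is 110 − 85 = 25.
Row 4: 30 + 22 + 29 + 7 + 1 + 25 = 114, so its missing entry is 110 − 114 = -4.

y = 20, k = 12, d = 44, m = 25, q = -4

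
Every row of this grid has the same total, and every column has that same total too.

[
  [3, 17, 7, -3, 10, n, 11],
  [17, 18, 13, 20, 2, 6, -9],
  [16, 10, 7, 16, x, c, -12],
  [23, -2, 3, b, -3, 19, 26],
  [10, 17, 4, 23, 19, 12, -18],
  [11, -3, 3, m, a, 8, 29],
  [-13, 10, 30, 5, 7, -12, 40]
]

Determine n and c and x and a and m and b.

Rows 2 and 5 both sum to 67, so that's the common total.
Row 4 has 23 − 2 + 3 − 3 + 19 + 26 = 66; the blank must be 67 − 66 = 1.
Row 1 has 3 + 17 + 7 − 3 + 10 + 11 = 45; the blank must be 67 − 45 = 22.
Column 4 has -3 + 20 + 16 + 1 + 23 + 5 = 62; the blank must be 67 − 62 = 5.
Row 6 has 11 − 3 + 3 + 5 + 8 + 29 = 53; the blank must be 67 − 53 = 14.
Column 5 has 10 + 2 − 3 + 19 + 14 + 7 = 49; the blank must be 67 − 49 = 18.
Row 3 has 16 + 10 + 7 + 16 + 18 − 12 = 55; the blank must be 67 − 55 = 12.

n = 22, c = 12, x = 18, a = 14, m = 5, b = 1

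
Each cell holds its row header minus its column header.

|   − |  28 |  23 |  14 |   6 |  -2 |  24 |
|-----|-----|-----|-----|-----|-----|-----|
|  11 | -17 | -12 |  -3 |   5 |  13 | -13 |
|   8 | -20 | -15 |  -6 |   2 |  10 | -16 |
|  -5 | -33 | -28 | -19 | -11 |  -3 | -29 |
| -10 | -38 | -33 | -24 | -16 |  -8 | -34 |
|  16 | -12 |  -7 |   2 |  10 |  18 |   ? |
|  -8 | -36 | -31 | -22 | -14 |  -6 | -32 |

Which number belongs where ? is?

16 − 24 = -8.

-8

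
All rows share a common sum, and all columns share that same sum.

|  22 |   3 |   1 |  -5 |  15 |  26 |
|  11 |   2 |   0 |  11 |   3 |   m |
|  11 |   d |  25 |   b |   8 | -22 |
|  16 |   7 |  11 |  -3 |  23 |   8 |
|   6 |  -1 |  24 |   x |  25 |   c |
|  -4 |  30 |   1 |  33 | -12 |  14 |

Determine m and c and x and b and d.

m = 35, c = 1, x = 7, b = 19, d = 21

Rows 1 and 4 both sum to 62, so that's the common total.
The known cells in column 2 total 41, leaving 62 − 41 = 21 for the blank.
The known cells in row 2 total 27, leaving 62 − 27 = 35 for the blank.
The known cells in row 3 total 43, leaving 62 − 43 = 19 for the blank.
The known cells in column 4 total 55, leaving 62 − 55 = 7 for the blank.
The known cells in row 5 total 61, leaving 62 − 61 = 1 for the blank.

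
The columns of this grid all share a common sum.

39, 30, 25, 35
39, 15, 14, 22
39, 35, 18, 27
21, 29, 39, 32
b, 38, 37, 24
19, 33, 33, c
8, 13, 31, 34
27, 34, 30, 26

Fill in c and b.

c = 27, b = 35

Columns 2 and 3 both add up to 227, so every column sums to 227.
Column 4: 35 + 22 + 27 + 32 + 24 + 34 + 26 = 200, so the missing entry is 227 − 200 = 27.
Column 1: 39 + 39 + 39 + 21 + 19 + 8 + 27 = 192, so the missing entry is 227 − 192 = 35.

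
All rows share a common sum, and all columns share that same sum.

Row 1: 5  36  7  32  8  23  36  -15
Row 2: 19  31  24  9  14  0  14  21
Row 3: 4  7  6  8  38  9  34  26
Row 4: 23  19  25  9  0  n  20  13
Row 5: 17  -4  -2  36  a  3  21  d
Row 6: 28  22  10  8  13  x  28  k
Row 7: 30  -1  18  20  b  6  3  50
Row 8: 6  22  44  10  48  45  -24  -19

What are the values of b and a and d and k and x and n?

Rows 1 and 2 both sum to 132, so that's the common total.
Row 7: 30 − 1 + 18 + 20 + 6 + 3 + 50 = 126, so its missing entry is 132 − 126 = 6.
Column 5: 8 + 14 + 38 + 0 + 13 + 6 + 48 = 127, so its missing entry is 132 − 127 = 5.
Row 5: 17 − 4 − 2 + 36 + 5 + 3 + 21 = 76, so its missing entry is 132 − 76 = 56.
Column 8: -15 + 21 + 26 + 13 + 56 + 50 − 19 = 132, so its missing entry is 132 − 132 = 0.
Row 6: 28 + 22 + 10 + 8 + 13 + 28 + 0 = 109, so its missing entry is 132 − 109 = 23.
Row 4: 23 + 19 + 25 + 9 + 0 + 20 + 13 = 109, so its missing entry is 132 − 109 = 23.

b = 6, a = 5, d = 56, k = 0, x = 23, n = 23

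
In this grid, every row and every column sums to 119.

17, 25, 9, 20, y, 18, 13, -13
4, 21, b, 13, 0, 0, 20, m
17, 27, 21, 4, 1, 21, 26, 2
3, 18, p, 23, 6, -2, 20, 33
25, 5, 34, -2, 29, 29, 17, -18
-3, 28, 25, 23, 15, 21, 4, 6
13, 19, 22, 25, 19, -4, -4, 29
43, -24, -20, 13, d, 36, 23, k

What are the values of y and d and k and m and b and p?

y = 30, d = 19, k = 29, m = 51, b = 10, p = 18

The known cells in row 1 total 89, leaving 119 − 89 = 30 for the blank.
The known cells in column 5 total 100, leaving 119 − 100 = 19 for the blank.
The known cells in row 8 total 90, leaving 119 − 90 = 29 for the blank.
The known cells in column 8 total 68, leaving 119 − 68 = 51 for the blank.
The known cells in row 2 total 109, leaving 119 − 109 = 10 for the blank.
The known cells in row 4 total 101, leaving 119 − 101 = 18 for the blank.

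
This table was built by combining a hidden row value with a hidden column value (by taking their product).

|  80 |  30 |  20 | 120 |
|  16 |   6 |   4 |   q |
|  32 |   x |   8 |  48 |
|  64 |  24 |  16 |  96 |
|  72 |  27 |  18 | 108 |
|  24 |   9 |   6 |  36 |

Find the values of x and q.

Each row is a constant multiple of every other row — this is a multiplication table with the headers hidden.
Row 3 is 32/80 = 2/5 times row 1, so its entry in column 2 is 30 × 2/5 = 12.
Row 2 is 16/80 = 1/5 times row 1, so its entry in column 4 is 120 × 1/5 = 24.

x = 12, q = 24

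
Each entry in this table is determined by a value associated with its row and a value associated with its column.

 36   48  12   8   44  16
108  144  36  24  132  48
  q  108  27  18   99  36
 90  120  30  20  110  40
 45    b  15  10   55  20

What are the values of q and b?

q = 81, b = 60

Each row is a constant multiple of every other row — this is a multiplication table with the headers hidden.
Row 3 is 36/16 = 9/4 times row 1, so its entry in column 1 is 36 × 9/4 = 81.
Row 5 is 20/16 = 5/4 times row 1, so its entry in column 2 is 48 × 5/4 = 60.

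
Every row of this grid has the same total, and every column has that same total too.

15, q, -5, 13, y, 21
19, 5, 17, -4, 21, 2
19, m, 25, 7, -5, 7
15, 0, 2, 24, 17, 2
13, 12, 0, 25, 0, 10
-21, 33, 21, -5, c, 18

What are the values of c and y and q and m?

c = 14, y = 13, q = 3, m = 7

Rows 2 and 4 both sum to 60, so that's the common total.
The known cells in row 6 total 46, leaving 60 − 46 = 14 for the blank.
The known cells in column 5 total 47, leaving 60 − 47 = 13 for the blank.
The known cells in row 1 total 57, leaving 60 − 57 = 3 for the blank.
The known cells in row 3 total 53, leaving 60 − 53 = 7 for the blank.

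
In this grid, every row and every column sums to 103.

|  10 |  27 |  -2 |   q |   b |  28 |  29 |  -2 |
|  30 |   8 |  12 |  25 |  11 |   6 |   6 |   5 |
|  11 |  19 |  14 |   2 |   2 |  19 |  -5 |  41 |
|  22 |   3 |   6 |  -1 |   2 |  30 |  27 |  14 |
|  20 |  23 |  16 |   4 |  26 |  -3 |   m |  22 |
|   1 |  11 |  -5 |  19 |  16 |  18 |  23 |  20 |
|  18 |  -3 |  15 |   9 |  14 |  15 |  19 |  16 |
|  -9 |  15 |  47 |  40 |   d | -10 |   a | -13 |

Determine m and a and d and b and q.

Row 5: 20 + 23 + 16 + 4 + 26 − 3 + 22 = 108, so its missing entry is 103 − 108 = -5.
Column 4: 25 + 2 − 1 + 4 + 19 + 9 + 40 = 98, so its missing entry is 103 − 98 = 5.
Row 1: 10 + 27 − 2 + 5 + 28 + 29 − 2 = 95, so its missing entry is 103 − 95 = 8.
Column 5: 8 + 11 + 2 + 2 + 26 + 16 + 14 = 79, so its missing entry is 103 − 79 = 24.
Row 8: -9 + 15 + 47 + 40 + 24 − 10 − 13 = 94, so its missing entry is 103 − 94 = 9.

m = -5, a = 9, d = 24, b = 8, q = 5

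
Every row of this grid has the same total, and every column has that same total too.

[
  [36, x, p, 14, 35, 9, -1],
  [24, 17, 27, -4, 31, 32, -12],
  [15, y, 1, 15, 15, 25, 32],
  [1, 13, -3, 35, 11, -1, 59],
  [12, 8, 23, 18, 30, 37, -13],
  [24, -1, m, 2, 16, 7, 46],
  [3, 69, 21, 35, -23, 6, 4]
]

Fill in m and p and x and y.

m = 21, p = 25, x = -3, y = 12

Rows 2 and 4 both sum to 115, so that's the common total.
Row 3: 15 + 1 + 15 + 15 + 25 + 32 = 103, so its missing entry is 115 − 103 = 12.
Column 2: 17 + 12 + 13 + 8 − 1 + 69 = 118, so its missing entry is 115 − 118 = -3.
Row 1: 36 − 3 + 14 + 35 + 9 − 1 = 90, so its missing entry is 115 − 90 = 25.
Row 6: 24 − 1 + 2 + 16 + 7 + 46 = 94, so its missing entry is 115 − 94 = 21.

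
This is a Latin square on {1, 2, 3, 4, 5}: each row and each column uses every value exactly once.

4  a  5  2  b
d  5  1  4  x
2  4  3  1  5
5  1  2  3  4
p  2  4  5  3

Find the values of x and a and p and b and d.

x = 2, a = 3, p = 1, b = 1, d = 3

For row 1, column 2: column 2 already has {1, 2, 4, 5}; that leaves 3.
Cell (5,1): row 5 already has {2, 3, 4, 5} → 1.
At (row 1, col 5): row 1 already has {2, 3, 4, 5}, so the value is 1.
At (row 2, col 5): column 5 already has {1, 3, 4, 5}, so the value is 2.
At (row 2, col 1): row 2 already has {1, 2, 4, 5}, so the value is 3.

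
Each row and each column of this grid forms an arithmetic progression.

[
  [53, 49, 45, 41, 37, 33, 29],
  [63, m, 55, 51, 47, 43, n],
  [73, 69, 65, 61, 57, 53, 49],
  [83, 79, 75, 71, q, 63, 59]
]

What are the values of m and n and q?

Along each row the entries change by -4 per step; down each column they change by 10.
Row 2: from 63 at column 1, stepping by -4 to column 2 gives 59.
Row 2: from 63 at column 1, stepping by -4 to column 7 gives 39.
Row 4: from 83 at column 1, stepping by -4 to column 5 gives 67.

m = 59, n = 39, q = 67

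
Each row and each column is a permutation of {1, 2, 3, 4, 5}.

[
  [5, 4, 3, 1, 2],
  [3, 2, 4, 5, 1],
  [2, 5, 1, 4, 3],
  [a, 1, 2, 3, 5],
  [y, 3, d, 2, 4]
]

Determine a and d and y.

At (row 5, col 3): column 3 already has {1, 2, 3, 4}, so the value is 5.
For row 5, column 1: row 5 already has {2, 3, 4, 5}; that leaves 1.
At (row 4, col 1): row 4 already has {1, 2, 3, 5}, so the value is 4.

a = 4, d = 5, y = 1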